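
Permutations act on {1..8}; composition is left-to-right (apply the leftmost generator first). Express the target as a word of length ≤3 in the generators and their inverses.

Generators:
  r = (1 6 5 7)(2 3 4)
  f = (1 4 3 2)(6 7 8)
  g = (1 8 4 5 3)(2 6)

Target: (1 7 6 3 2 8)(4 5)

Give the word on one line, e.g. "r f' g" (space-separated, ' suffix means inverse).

  after g: (1 8 4 5 3)(2 6)
  after f': (1 7 6 3 2 8)(4 5)

g f'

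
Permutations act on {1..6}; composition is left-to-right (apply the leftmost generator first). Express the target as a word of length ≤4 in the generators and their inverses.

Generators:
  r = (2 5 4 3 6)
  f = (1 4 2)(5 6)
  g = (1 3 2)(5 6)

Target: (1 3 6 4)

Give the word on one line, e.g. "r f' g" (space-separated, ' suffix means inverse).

r' r' g

  after r': (2 6 3 4 5)
  after r': (2 3 5 6 4)
  after g: (1 3 6 4)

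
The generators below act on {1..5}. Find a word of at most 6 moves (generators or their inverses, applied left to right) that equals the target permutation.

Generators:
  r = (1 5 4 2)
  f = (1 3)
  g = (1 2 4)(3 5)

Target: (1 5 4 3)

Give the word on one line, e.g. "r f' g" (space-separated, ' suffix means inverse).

  after g': (1 4 2)(3 5)
  after r: (1 2 5 3 4)
  after f: (1 2 5)(3 4)
  after r': (1 4 3 5 2)
  after r': (1 5 4 3)

g' r f r' r'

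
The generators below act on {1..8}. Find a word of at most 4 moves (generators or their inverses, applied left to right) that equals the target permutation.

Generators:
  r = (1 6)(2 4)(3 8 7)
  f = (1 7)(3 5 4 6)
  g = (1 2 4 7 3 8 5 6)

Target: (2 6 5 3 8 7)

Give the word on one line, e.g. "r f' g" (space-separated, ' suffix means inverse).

g' r'

  after g': (1 6 5 8 3 7 4 2)
  after r': (2 6 5 3 8 7)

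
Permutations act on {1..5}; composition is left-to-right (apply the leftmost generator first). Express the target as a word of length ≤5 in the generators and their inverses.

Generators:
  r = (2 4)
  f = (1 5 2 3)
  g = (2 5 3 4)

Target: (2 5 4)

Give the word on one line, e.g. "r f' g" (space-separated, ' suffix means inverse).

  after g': (2 4 3 5)
  after r: (3 5 4)
  after g: (2 5)
  after r': (2 5 4)

g' r g r'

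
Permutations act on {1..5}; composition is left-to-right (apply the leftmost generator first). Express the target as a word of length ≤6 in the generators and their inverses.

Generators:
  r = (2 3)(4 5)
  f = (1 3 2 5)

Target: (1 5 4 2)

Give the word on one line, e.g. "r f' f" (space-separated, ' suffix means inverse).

r f' r' r'

  after r: (2 3)(4 5)
  after f': (1 5 4 2)
  after r': (1 4 3 2)
  after r': (1 5 4 2)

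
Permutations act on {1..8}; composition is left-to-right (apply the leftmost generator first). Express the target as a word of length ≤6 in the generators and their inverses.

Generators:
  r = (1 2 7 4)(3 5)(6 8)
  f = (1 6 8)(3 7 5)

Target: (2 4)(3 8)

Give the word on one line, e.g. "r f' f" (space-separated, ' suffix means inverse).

  after f: (1 6 8)(3 7 5)
  after r': (1 8 4 7 3 2)
  after r': (1 6 8 7 5 3)(2 4)
  after f: (1 8 5 7 3 6)(2 4)
  after f: (2 4)(3 8)

f r' r' f f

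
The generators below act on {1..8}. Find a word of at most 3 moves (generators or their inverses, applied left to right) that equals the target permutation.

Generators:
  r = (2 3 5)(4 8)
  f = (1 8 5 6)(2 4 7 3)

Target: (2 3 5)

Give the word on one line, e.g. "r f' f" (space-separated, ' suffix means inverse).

  after r': (2 5 3)(4 8)
  after r': (2 3 5)

r' r'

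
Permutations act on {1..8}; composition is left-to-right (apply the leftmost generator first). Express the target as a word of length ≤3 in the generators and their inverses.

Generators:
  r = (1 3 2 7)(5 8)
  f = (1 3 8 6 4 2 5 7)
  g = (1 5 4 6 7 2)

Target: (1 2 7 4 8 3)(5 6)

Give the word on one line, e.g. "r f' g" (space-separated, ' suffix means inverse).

  after g: (1 5 4 6 7 2)
  after f': (1 2 7 4 8 3)(5 6)

g f'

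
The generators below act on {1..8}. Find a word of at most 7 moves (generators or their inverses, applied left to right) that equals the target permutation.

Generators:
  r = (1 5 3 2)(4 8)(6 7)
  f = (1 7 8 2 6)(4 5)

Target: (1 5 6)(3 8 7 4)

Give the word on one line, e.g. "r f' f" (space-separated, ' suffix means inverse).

f' f' r' f r'

  after f': (1 6 2 8 7)(4 5)
  after f': (1 2 7 6 8)
  after r': (1 3 5)(2 6 4 8)
  after f: (1 3 4 2)(5 7 8 6)
  after r': (1 5 6)(3 8 7 4)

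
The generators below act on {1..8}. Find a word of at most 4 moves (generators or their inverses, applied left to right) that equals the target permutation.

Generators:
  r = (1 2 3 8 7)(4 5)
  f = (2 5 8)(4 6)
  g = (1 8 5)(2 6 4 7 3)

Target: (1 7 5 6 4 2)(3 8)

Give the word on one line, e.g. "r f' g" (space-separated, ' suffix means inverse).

  after r': (1 7 8 3 2)(4 5)
  after f': (1 7 5 6 4 2)(3 8)

r' f'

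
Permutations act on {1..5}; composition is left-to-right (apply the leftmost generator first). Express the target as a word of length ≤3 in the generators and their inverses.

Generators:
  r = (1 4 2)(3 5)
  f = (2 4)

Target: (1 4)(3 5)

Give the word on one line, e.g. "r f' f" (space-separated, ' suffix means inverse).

f r

  after f: (2 4)
  after r: (1 4)(3 5)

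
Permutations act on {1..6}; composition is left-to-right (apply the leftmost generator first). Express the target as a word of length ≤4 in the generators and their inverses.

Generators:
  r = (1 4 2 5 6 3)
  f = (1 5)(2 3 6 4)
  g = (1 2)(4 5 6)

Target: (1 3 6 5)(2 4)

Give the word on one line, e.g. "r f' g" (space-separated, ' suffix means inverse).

  after r: (1 4 2 5 6 3)
  after f': (1 6 2)(3 5)
  after r: (1 3 6 5)(2 4)

r f' r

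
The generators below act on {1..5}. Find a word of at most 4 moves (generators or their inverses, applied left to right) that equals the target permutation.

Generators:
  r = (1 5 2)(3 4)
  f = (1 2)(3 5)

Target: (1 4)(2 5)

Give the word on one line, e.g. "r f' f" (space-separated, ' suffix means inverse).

r f' r'

  after r: (1 5 2)(3 4)
  after f': (1 3 4 5)
  after r': (1 4)(2 5)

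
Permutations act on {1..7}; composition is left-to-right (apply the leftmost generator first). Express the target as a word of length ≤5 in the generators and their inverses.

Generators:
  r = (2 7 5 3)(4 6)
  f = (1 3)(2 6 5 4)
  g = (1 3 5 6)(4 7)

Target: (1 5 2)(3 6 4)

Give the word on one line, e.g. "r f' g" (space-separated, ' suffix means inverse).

  after g: (1 3 5 6)(4 7)
  after r': (1 5 4 2 3 7 6)
  after g': (1 3 4 2)(5 7)
  after r': (1 5 2)(3 6 4)

g r' g' r'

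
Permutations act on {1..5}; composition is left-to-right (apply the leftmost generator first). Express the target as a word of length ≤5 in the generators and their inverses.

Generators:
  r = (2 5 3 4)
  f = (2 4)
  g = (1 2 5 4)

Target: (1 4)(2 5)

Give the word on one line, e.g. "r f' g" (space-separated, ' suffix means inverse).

  after g': (1 4 5 2)
  after g': (1 5)(2 4)
  after g': (1 2 5 4)
  after f: (1 4)(2 5)

g' g' g' f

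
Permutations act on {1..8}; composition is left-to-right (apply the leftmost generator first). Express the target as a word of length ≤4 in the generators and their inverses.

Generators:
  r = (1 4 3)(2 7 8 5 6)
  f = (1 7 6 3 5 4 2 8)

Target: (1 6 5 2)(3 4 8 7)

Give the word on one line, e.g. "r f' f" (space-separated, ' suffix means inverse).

f f

  after f: (1 7 6 3 5 4 2 8)
  after f: (1 6 5 2)(3 4 8 7)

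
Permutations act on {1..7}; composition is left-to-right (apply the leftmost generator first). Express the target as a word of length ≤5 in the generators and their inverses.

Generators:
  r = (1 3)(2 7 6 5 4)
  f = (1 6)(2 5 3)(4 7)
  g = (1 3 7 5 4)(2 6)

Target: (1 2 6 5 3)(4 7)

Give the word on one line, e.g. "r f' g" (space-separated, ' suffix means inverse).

r g r'

  after r: (1 3)(2 7 6 5 4)
  after g: (1 7 2 5)(4 6)
  after r': (1 2 6 5 3)(4 7)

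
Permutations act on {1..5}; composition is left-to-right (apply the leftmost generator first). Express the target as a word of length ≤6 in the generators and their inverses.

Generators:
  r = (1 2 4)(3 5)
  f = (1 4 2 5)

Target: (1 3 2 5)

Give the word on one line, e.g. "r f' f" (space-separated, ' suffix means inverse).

f' r f f f

  after f': (1 5 2 4)
  after r: (1 3 5 4 2)
  after f: (1 3)(2 4 5)
  after f: (1 3 4)
  after f: (1 3 2 5)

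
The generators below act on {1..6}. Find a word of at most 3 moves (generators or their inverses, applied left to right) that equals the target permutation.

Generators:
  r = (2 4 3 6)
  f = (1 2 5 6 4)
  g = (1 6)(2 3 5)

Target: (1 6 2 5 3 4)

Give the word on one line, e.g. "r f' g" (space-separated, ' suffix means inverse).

  after f: (1 2 5 6 4)
  after r': (1 6 2 5 3 4)

f r'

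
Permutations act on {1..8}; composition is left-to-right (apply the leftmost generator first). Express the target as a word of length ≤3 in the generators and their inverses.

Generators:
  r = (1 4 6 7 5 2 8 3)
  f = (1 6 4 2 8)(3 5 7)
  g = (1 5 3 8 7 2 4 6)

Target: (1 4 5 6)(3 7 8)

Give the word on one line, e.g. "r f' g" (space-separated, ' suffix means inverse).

  after f: (1 6 4 2 8)(3 5 7)
  after r': (1 4 5 6)(3 7 8)

f r'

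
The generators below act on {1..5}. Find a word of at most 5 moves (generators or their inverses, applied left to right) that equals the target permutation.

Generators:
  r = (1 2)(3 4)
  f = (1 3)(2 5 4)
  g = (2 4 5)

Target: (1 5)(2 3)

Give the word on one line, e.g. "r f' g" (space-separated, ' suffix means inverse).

g r g'

  after g: (2 4 5)
  after r: (1 2 3 4 5)
  after g': (1 5)(2 3)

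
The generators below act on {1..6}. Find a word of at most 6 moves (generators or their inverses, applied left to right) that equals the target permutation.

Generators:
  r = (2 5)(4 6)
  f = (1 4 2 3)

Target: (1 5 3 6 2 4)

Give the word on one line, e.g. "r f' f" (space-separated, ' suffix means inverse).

f f r' f

  after f: (1 4 2 3)
  after f: (1 2)(3 4)
  after r': (1 5 2)(3 6 4)
  after f: (1 5 3 6 2 4)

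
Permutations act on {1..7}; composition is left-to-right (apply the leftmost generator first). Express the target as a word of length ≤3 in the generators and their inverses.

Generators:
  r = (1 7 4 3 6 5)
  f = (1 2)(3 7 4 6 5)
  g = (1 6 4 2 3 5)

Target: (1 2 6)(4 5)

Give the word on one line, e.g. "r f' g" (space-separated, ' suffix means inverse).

  after f': (1 2)(3 5 6 4 7)
  after r': (1 2 5 3 6 7 4)
  after r': (1 2 6)(4 5)

f' r' r'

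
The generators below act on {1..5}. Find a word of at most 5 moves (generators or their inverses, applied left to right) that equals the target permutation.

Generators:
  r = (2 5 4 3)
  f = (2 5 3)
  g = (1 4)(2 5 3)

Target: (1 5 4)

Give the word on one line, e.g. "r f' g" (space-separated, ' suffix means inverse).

f' g r g g

  after f': (2 3 5)
  after g: (1 4)
  after r: (1 3 2 5 4)
  after g: (1 2 3 5)
  after g: (1 5 4)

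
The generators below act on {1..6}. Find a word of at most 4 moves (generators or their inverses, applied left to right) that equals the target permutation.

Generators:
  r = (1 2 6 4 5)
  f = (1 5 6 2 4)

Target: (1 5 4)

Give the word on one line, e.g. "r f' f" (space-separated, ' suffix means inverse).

  after r': (1 5 4 6 2)
  after r': (1 4 2 5 6)
  after f: (2 6 5)
  after f: (1 5 4)

r' r' f f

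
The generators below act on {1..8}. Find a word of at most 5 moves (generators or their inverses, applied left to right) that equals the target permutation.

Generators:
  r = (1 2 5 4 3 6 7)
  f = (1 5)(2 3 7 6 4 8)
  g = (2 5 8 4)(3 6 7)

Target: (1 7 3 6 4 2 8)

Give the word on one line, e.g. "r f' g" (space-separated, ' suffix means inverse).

g g r'

  after g: (2 5 8 4)(3 6 7)
  after g: (2 8)(3 7 6)(4 5)
  after r': (1 7 3 6 4 2 8)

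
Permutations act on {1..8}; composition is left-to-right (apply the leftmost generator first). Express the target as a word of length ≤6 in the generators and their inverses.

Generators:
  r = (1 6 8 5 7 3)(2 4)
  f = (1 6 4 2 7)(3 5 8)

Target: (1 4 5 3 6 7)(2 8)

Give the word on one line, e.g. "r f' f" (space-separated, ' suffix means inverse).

r' f r f' r

  after r': (1 3 7 5 8 6)(2 4)
  after f: (1 5 3)(4 7 8)
  after r: (1 7 5)(2 4 3 6 8)
  after f': (1 2 6 5 7 3)(4 8)
  after r: (1 4 5 3 6 7)(2 8)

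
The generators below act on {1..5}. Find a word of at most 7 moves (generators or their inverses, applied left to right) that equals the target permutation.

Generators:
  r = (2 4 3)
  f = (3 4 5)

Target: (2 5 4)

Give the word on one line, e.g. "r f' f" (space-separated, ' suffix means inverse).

  after f: (3 4 5)
  after f: (3 5 4)
  after r': (2 3 5)
  after f': (2 5)(3 4)
  after r: (2 5 4)

f f r' f' r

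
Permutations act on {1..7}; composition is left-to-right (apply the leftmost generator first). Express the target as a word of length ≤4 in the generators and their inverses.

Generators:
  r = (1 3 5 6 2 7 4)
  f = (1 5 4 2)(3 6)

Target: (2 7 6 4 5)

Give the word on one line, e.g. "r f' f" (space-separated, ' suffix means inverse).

f r' r'

  after f: (1 5 4 2)(3 6)
  after r': (1 3 5 7 2 4 6)
  after r': (2 7 6 4 5)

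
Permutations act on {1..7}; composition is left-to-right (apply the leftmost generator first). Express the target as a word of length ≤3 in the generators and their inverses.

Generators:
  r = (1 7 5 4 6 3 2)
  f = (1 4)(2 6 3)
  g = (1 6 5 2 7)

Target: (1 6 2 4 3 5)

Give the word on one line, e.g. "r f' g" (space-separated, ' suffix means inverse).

  after f: (1 4)(2 6 3)
  after g: (1 4 6 3 7)(2 5)
  after r: (1 6 2 4 3 5)

f g r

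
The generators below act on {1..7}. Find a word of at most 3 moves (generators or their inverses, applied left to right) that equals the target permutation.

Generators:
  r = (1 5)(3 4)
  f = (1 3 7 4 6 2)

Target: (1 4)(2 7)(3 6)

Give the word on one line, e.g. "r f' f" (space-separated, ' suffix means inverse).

f f f

  after f: (1 3 7 4 6 2)
  after f: (1 7 6)(2 3 4)
  after f: (1 4)(2 7)(3 6)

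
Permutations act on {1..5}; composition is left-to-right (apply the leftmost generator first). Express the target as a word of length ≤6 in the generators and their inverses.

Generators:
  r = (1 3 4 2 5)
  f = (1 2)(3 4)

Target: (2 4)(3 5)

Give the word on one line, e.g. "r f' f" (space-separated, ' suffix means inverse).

  after f: (1 2)(3 4)
  after r: (1 5)(2 3)
  after f: (1 5 2 4 3)
  after f: (1 5)(2 3)
  after r: (2 4)(3 5)

f r f f r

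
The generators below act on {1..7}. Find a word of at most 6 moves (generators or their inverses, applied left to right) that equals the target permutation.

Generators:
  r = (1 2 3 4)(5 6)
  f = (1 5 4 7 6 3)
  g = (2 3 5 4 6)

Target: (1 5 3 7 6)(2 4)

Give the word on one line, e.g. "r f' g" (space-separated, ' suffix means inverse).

  after g': (2 6 4 5 3)
  after g': (2 4 3 6 5)
  after f': (1 3 7 4 6)(2 5)
  after g: (1 5 3 7 6)(2 4)

g' g' f' g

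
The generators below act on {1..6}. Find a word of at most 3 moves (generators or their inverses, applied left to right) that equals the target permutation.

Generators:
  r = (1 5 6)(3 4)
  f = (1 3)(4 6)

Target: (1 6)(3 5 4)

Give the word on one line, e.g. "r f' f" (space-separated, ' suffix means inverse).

f r f'

  after f: (1 3)(4 6)
  after r: (1 4)(3 5 6)
  after f': (1 6)(3 5 4)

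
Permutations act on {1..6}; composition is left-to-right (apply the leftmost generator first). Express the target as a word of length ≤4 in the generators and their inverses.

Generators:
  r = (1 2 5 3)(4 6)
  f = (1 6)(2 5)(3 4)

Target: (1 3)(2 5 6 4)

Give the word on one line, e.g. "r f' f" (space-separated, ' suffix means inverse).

f r' f

  after f: (1 6)(2 5)(3 4)
  after r': (1 4 5)(3 6)
  after f: (1 3)(2 5 6 4)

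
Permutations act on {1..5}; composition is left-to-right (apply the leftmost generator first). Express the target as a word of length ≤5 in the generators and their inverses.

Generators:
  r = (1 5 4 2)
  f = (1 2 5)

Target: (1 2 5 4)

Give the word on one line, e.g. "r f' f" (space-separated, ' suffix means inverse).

  after r: (1 5 4 2)
  after f: (4 5)
  after f: (1 2 5 4)

r f f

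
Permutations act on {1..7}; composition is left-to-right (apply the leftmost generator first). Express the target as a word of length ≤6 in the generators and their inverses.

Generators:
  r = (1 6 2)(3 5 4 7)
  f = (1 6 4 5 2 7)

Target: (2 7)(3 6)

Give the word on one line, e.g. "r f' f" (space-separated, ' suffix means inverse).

r f r f

  after r: (1 6 2)(3 5 4 7)
  after f: (1 4)(2 6 7 3)
  after r: (1 7 5 4 6 3)
  after f: (2 7)(3 6)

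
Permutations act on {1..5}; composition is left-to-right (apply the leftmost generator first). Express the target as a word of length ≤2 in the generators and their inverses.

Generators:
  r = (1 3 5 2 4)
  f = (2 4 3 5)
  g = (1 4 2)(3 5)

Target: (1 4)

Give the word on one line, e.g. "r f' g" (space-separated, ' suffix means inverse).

r f'

  after r: (1 3 5 2 4)
  after f': (1 4)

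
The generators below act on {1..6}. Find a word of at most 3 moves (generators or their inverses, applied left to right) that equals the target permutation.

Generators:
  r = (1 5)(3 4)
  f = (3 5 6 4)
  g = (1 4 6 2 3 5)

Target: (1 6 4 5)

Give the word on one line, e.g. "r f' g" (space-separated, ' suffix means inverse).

r f

  after r: (1 5)(3 4)
  after f: (1 6 4 5)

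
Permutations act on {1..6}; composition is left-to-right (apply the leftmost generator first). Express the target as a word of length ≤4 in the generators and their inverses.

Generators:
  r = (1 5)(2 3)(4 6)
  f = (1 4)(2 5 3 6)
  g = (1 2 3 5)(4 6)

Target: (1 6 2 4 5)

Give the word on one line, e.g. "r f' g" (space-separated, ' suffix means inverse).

  after f': (1 4)(2 6 3 5)
  after g': (1 6 2 4 5)

f' g'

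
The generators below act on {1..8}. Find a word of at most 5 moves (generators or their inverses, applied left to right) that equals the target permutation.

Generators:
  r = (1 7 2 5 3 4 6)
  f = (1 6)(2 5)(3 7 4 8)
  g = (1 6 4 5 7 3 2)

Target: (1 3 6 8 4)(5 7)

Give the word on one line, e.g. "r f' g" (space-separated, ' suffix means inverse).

  after g': (1 2 3 7 5 4 6)
  after r: (1 5 6 7 3 2 4)
  after g: (1 7 2 5 4 6 3)
  after f': (1 3 6 8 4)(5 7)

g' r g f'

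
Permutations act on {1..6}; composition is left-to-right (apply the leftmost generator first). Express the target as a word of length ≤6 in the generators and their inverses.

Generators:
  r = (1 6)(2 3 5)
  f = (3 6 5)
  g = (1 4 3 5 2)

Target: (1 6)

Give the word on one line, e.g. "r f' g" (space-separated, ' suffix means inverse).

r f' r' r' f'

  after r: (1 6)(2 3 5)
  after f': (1 3 6)(2 5)
  after r': (1 2 3)
  after r': (1 5 3 6)
  after f': (1 6)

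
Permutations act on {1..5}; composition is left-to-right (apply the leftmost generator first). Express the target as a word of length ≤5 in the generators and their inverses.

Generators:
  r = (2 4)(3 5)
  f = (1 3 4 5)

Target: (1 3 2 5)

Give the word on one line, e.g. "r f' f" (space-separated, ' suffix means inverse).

r f' r'

  after r: (2 4)(3 5)
  after f': (1 5)(2 3 4)
  after r': (1 3 2 5)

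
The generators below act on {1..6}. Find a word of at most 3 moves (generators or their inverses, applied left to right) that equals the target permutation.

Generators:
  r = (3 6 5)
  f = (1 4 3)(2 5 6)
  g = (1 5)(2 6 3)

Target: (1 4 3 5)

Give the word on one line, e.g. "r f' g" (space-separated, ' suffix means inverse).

  after f: (1 4 3)(2 5 6)
  after r: (1 4 6 2 3)
  after g: (1 4 3 5)

f r g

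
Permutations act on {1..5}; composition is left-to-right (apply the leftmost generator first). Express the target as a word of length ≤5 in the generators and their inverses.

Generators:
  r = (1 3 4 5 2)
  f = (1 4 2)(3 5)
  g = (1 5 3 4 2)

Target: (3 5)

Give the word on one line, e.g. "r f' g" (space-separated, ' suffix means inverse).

  after g': (1 2 4 3 5)
  after r': (1 5 2 3 4)
  after r': (1 4 2)
  after f': (3 5)

g' r' r' f'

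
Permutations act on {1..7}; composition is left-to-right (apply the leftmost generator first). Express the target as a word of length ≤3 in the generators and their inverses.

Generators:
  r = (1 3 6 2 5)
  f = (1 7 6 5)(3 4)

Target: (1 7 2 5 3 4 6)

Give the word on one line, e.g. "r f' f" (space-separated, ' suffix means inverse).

f r

  after f: (1 7 6 5)(3 4)
  after r: (1 7 2 5 3 4 6)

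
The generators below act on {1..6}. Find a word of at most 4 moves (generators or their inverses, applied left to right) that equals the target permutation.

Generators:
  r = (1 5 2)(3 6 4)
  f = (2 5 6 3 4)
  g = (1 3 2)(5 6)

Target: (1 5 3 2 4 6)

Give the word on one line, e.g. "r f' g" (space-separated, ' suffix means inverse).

g' r'

  after g': (1 2 3)(5 6)
  after r': (1 5 3 2 4 6)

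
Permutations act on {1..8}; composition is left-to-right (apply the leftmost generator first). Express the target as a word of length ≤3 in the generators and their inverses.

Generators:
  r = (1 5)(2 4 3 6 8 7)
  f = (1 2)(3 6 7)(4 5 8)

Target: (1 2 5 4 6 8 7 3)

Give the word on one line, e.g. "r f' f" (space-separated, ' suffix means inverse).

  after r': (1 5)(2 7 8 6 3 4)
  after r': (2 8 3)(4 7 6)
  after f': (1 2 5 4 6 8 7 3)

r' r' f'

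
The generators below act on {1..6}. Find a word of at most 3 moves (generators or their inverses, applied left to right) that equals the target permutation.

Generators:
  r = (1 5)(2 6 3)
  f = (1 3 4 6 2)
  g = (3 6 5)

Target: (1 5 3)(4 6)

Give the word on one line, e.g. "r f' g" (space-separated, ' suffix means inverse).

r f

  after r: (1 5)(2 6 3)
  after f: (1 5 3)(4 6)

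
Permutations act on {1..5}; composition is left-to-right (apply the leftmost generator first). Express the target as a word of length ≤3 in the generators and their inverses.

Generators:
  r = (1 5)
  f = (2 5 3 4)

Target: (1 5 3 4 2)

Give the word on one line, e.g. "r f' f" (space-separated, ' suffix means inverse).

f r'

  after f: (2 5 3 4)
  after r': (1 5 3 4 2)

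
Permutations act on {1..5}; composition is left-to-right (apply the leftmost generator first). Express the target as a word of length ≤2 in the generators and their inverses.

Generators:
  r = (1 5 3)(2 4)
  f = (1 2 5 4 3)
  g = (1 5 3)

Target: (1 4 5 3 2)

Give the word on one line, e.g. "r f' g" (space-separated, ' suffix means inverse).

  after g': (1 3 5)
  after f': (1 4 5 3 2)

g' f'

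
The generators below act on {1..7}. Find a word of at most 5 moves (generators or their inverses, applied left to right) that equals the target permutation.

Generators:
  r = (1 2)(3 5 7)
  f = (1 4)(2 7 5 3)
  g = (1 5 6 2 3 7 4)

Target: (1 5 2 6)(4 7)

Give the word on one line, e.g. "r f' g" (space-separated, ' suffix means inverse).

g' f r' f' r

  after g': (1 4 7 3 2 6 5)
  after f: (2 6 3 7)(4 5)
  after r': (1 2 6 7)(3 5 4)
  after f': (1 3 7 4 5)(2 6)
  after r: (1 5 2 6)(4 7)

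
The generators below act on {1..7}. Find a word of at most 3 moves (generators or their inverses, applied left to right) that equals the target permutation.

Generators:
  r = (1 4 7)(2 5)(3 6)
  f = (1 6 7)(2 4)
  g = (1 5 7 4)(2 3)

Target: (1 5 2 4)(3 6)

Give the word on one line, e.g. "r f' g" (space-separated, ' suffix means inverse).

  after r: (1 4 7)(2 5)(3 6)
  after g': (1 7 4 5 3 6 2)
  after g': (1 5 2 4)(3 6)

r g' g'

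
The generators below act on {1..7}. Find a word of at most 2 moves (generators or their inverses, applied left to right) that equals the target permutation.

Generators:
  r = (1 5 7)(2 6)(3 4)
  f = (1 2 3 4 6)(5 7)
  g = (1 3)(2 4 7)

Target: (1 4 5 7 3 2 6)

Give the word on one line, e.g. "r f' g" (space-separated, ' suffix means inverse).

  after g: (1 3)(2 4 7)
  after f: (1 4 5 7 3 2 6)

g f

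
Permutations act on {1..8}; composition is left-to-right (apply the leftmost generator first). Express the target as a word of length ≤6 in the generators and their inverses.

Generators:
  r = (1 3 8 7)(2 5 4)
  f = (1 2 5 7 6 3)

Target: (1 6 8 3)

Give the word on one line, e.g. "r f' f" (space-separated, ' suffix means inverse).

  after r: (1 3 8 7)(2 5 4)
  after r: (1 8)(2 4 5)(3 7)
  after f': (1 8 3 5)(2 4)(6 7)
  after r': (1 3 2 5 7 6 8)
  after f': (1 6 8 3)

r r f' r' f'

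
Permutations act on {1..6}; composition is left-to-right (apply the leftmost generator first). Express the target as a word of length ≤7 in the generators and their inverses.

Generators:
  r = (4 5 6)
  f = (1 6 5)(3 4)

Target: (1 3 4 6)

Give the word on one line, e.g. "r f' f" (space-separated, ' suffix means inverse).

  after r': (4 6 5)
  after f: (1 6)(3 4 5)
  after f: (1 5 4)
  after r': (1 4)(5 6)
  after f: (1 3 4 6)

r' f f r' f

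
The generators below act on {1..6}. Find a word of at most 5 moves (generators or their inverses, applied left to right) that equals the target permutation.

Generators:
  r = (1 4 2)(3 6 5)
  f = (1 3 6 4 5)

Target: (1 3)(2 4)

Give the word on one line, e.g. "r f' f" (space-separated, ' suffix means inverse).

  after r: (1 4 2)(3 6 5)
  after f': (1 6 4 2 5)
  after f': (1 3)(2 4)

r f' f'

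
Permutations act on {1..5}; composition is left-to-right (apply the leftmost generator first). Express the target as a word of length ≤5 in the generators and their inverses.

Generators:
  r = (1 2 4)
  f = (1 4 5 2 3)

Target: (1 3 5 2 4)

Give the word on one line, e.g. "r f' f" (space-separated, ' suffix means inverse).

r' f' r f r'

  after r': (1 4 2)
  after f': (2 3)(4 5)
  after r: (1 2 3 4 5)
  after f: (1 3 5 4 2)
  after r': (1 3 5 2 4)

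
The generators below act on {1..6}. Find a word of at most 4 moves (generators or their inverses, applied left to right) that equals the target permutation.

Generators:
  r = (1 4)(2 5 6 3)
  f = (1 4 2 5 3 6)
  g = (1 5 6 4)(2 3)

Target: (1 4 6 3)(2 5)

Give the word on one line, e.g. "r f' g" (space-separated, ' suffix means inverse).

r' r' g'

  after r': (1 4)(2 3 6 5)
  after r': (2 6)(3 5)
  after g': (1 4 6 3)(2 5)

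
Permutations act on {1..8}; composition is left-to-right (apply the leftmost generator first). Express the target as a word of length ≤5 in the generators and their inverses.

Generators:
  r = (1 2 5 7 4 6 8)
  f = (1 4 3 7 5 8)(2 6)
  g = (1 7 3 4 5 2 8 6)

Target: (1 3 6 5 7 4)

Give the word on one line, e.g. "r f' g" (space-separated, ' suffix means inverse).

f' r' r' g' r

  after f': (1 8 5 7 3 4)(2 6)
  after r': (1 6)(2 4 8)(3 7)
  after r': (1 4 6 8)(2 7 3 5)
  after g': (1 3 4 8 6 2)
  after r: (1 3 6 5 7 4)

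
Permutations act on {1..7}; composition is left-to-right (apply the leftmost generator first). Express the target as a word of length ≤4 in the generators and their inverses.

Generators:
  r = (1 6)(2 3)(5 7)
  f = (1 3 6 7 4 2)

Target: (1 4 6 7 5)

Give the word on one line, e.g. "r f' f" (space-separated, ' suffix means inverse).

  after f: (1 3 6 7 4 2)
  after r': (1 2 6 5 7 4 3)
  after f': (1 4)(2 3)(5 6)
  after r': (1 4 6 7 5)

f r' f' r'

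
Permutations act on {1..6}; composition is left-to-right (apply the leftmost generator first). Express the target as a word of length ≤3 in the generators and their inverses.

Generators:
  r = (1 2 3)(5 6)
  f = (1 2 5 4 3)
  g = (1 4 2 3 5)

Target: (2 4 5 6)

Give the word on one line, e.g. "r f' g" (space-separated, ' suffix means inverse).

r f'

  after r: (1 2 3)(5 6)
  after f': (2 4 5 6)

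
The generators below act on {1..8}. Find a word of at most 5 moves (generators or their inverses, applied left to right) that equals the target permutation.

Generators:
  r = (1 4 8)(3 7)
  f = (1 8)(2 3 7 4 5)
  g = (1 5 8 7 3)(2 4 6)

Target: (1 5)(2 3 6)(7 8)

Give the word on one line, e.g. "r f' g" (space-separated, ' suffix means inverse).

f f g

  after f: (1 8)(2 3 7 4 5)
  after f: (2 7 5 3 4)
  after g: (1 5)(2 3 6)(7 8)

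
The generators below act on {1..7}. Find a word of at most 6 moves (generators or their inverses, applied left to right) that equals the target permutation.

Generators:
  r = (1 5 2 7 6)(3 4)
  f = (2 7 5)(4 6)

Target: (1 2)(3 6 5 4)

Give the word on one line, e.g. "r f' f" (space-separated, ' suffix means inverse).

  after r: (1 5 2 7 6)(3 4)
  after r: (1 2 6 5 7)
  after r: (1 7 5 6 2)(3 4)
  after f': (1 2)(3 6 5 4)

r r r f'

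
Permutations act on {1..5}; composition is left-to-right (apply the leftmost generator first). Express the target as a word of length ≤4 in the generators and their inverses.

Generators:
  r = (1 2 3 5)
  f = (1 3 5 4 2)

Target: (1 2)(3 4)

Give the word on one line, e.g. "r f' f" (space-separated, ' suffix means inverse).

r' r' f' f'

  after r': (1 5 3 2)
  after r': (1 3)(2 5)
  after f': (2 3)(4 5)
  after f': (1 2)(3 4)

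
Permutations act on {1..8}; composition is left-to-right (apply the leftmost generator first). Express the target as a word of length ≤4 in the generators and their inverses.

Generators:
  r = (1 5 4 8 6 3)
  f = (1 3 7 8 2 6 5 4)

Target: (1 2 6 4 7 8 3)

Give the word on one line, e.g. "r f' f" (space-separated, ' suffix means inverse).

r' r' r' f

  after r': (1 3 6 8 4 5)
  after r': (1 6 4)(3 8 5)
  after r': (1 8)(3 4)(5 6)
  after f: (1 2 6 4 7 8 3)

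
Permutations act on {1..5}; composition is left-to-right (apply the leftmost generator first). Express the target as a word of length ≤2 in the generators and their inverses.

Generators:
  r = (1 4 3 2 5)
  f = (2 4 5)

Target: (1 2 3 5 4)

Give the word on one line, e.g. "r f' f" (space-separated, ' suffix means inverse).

r' f

  after r': (1 5 2 3 4)
  after f: (1 2 3 5 4)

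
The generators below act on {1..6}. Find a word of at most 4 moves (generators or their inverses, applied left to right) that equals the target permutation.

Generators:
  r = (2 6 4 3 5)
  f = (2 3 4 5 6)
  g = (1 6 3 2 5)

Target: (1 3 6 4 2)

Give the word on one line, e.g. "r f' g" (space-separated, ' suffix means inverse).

  after g: (1 6 3 2 5)
  after f: (1 2 6 4 5)
  after g': (1 3 6 4 2)

g f g'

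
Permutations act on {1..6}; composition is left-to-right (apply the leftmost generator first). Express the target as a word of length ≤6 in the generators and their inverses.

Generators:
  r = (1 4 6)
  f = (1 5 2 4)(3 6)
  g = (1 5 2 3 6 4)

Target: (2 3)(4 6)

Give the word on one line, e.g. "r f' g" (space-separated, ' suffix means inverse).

g' g' r' f

  after g': (1 4 6 3 2 5)
  after g': (1 6 2)(3 5 4)
  after r': (1 4 3 5)(2 6)
  after f: (2 3)(4 6)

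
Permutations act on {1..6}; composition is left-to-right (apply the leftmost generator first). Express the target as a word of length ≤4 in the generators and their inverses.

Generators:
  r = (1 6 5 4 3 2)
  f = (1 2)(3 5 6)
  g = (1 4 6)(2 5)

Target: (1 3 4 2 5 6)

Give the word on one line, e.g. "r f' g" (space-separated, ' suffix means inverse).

g r' f'

  after g: (1 4 6)(2 5)
  after r': (1 5 3 4)(2 6)
  after f': (1 3 4 2 5 6)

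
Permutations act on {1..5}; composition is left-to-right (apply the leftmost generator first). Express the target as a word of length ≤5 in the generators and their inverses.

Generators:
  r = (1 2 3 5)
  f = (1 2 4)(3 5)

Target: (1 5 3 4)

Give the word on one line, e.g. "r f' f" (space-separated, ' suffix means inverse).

f r f'

  after f: (1 2 4)(3 5)
  after r: (1 3)(2 4)
  after f': (1 5 3 4)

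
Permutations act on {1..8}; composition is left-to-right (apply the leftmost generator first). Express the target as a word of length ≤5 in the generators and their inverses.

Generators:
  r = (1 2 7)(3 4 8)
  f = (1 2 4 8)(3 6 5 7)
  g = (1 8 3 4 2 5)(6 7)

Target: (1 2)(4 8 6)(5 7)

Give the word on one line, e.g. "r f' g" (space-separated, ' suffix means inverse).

  after g: (1 8 3 4 2 5)(6 7)
  after f: (2 7 5)(3 8 6)
  after r': (1 7 5)(3 4)(6 8)
  after r': (1 2)(4 8 6)(5 7)

g f r' r'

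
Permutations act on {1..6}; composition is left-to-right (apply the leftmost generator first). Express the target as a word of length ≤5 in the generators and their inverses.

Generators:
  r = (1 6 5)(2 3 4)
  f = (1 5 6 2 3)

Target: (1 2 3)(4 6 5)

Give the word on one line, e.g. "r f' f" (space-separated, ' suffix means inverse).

f' r f r' f'

  after f': (1 3 2 6 5)
  after r: (1 4 2 5 6)
  after f: (1 4 3)(2 6 5)
  after r': (1 3 5 4 2)
  after f': (1 2 3)(4 6 5)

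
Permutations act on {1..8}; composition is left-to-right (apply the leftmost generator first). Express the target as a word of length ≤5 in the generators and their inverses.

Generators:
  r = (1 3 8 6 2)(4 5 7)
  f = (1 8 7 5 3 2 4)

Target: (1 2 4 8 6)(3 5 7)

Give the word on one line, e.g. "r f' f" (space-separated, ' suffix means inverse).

  after r': (1 2 6 8 3)(4 7 5)
  after r': (1 6 3 2 8)(4 5 7)
  after f: (1 6 2 7)(3 4)
  after r: (1 2 4 8 6)(3 5 7)

r' r' f r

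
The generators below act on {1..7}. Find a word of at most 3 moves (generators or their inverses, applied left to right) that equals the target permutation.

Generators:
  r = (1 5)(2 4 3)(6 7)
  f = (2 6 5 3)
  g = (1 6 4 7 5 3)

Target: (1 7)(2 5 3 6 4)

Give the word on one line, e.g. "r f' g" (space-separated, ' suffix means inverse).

r' g'

  after r': (1 5)(2 3 4)(6 7)
  after g': (1 7)(2 5 3 6 4)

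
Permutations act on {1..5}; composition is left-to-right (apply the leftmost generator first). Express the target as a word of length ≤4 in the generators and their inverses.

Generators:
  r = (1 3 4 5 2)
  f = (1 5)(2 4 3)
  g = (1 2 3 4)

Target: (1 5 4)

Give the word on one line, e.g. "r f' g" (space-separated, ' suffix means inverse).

f' g'

  after f': (1 5)(2 3 4)
  after g': (1 5 4)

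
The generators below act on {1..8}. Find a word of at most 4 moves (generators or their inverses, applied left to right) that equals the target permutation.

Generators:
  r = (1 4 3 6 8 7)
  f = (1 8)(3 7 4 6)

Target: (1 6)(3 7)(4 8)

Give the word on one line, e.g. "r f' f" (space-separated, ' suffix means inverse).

r r r

  after r: (1 4 3 6 8 7)
  after r: (1 3 8)(4 6 7)
  after r: (1 6)(3 7)(4 8)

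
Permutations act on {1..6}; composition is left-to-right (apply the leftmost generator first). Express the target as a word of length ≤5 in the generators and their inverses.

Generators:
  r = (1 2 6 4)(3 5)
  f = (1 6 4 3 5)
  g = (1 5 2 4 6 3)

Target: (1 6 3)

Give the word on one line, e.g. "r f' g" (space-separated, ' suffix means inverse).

  after f: (1 6 4 3 5)
  after g': (1 4 6 2 5 3)
  after r': (1 6)(2 3 4)
  after f: (1 4 2 5)
  after g: (1 6 3)

f g' r' f g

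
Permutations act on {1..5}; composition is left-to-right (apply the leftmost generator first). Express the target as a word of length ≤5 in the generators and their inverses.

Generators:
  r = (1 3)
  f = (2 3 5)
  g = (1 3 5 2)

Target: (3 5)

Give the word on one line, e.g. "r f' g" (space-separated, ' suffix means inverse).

g' f' g' g'

  after g': (1 2 5 3)
  after f': (1 5 2 3)
  after g': (1 3 2)
  after g': (3 5)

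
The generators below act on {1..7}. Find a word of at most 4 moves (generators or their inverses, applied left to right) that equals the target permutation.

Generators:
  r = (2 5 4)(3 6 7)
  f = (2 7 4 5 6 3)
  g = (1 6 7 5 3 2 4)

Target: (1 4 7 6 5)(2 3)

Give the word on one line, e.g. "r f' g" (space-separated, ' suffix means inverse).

  after r': (2 4 5)(3 7 6)
  after g: (1 6 2)(3 5 4)
  after g: (1 7 5)(2 6 4)
  after f: (1 4 7 6 5)(2 3)

r' g g f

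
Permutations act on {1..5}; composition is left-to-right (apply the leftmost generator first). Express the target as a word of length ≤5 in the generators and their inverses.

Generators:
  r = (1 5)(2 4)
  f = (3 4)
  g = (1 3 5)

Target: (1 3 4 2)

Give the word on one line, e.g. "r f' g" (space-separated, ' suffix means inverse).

r f' g g

  after r: (1 5)(2 4)
  after f': (1 5)(2 3 4)
  after g: (2 5 3 4)
  after g: (1 3 4 2)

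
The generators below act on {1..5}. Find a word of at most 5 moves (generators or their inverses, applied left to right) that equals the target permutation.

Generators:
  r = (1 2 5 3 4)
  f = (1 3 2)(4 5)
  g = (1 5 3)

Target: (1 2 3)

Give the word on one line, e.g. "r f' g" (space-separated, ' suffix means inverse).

r' r' g' r'

  after r': (1 4 3 5 2)
  after r': (1 3 2 4 5)
  after g': (1 5 3 2 4)
  after r': (1 2 3)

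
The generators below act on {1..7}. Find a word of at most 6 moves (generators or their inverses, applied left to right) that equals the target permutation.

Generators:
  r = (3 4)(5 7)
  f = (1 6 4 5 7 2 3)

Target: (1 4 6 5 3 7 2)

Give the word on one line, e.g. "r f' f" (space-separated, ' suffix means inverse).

r' f f r' r'

  after r': (3 4)(5 7)
  after f: (1 6 4)(2 3 5)
  after f: (1 4 6 5 3 7 2)
  after r': (1 3 5 4 6 7 2)
  after r': (1 4 6 5 3 7 2)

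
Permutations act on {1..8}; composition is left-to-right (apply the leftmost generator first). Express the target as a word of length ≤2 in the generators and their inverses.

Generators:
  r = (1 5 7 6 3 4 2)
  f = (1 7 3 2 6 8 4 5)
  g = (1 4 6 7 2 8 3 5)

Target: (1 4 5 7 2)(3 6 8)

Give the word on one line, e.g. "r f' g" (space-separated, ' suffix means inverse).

g' f'

  after g': (1 5 3 8 2 7 6 4)
  after f': (1 4 5 7 2)(3 6 8)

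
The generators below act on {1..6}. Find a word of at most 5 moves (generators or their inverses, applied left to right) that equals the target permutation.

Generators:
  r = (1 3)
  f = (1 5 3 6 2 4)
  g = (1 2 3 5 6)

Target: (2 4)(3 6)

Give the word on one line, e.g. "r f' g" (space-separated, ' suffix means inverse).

  after r: (1 3)
  after f: (1 6 2 4)(3 5)
  after g: (2 4)(3 6)

r f g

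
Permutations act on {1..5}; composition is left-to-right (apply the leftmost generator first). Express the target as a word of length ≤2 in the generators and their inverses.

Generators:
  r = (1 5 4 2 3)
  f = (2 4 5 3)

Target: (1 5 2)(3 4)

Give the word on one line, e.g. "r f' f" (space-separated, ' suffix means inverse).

f' r

  after f': (2 3 5 4)
  after r: (1 5 2)(3 4)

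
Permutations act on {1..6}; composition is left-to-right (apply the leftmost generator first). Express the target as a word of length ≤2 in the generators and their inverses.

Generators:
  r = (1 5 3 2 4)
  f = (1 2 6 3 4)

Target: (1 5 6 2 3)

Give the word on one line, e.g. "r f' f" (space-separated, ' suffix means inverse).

  after r: (1 5 3 2 4)
  after f': (1 5 6 2 3)

r f'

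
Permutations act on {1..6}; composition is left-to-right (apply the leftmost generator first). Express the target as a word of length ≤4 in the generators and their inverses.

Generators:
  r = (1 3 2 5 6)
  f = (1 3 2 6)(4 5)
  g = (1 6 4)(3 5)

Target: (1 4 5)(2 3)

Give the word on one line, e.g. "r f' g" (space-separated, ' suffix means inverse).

  after g': (1 4 6)(3 5)
  after r': (1 4 5)(2 3)

g' r'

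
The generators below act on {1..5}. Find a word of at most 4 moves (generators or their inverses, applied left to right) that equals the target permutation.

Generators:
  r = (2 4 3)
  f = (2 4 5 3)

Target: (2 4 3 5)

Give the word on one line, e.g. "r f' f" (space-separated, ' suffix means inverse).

  after r': (2 3 4)
  after f: (3 5)
  after r: (2 4 3 5)

r' f r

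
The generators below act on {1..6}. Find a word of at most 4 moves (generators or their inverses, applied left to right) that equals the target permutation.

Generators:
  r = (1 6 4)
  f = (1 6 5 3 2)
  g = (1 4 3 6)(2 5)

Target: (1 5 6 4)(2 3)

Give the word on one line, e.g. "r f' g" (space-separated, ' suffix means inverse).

g' g' f'

  after g': (1 6 3 4)(2 5)
  after g': (1 3)(4 6)
  after f': (1 5 6 4)(2 3)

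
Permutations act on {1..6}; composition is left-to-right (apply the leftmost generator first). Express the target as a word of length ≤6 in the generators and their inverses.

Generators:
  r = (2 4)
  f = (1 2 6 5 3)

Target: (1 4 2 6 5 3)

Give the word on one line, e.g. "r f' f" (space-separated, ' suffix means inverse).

  after f': (1 3 5 6 2)
  after f': (1 5 2 3 6)
  after f': (1 6 3 2 5)
  after f': (1 2 6 5 3)
  after r': (1 4 2 6 5 3)

f' f' f' f' r'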